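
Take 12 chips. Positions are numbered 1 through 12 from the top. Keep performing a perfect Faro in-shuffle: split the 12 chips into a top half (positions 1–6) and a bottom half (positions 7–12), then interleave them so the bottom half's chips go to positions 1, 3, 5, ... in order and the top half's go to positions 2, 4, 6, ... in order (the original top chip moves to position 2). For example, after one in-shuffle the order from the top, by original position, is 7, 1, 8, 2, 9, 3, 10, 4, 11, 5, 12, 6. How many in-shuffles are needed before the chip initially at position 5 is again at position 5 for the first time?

12

Follow position 5 under repeated in-shuffles:
5 → 10 → 7 → 1 → 2 → 4 → 8 → 3 → 6 → 12 → 11 → 9 → 5
It first returns after 12 in-shuffles.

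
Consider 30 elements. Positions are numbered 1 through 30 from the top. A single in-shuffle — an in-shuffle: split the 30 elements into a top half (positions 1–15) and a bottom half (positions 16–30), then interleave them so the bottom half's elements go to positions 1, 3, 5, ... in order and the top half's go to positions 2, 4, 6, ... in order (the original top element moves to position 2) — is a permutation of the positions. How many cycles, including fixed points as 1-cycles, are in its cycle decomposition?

6

Trace each unvisited position around until it returns:
(1 2 4 8 16) (3 6 12 24 17) (5 10 20 9 18) (7 14 28 25 19) (11 22 13 26 21) (15 30 29 27 23)
6 cycles in total.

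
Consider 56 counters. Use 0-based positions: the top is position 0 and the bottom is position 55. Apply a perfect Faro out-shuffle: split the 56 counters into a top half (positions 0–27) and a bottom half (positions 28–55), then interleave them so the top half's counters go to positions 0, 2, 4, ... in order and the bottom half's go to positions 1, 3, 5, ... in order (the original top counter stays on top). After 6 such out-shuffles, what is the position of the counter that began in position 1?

9

Track the counter's position through each out-shuffle:
1 → 2 → 4 → 8 → 16 → 32 → 9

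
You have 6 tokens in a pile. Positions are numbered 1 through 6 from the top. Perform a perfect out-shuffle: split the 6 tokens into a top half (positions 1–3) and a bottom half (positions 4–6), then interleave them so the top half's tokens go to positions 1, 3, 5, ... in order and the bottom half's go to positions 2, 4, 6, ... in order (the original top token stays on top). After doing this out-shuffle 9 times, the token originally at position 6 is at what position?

Position 6 is a fixed point of every out-shuffle, so the token never moves.

6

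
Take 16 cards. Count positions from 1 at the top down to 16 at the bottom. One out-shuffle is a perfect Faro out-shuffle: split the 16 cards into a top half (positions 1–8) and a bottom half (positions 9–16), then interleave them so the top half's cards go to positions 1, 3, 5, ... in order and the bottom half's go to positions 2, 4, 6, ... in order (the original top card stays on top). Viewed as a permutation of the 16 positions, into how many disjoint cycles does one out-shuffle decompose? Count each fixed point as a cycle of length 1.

6

Trace each unvisited position around until it returns:
(1) (2 3 5 9) (4 7 13 10) (6 11) (8 15 14 12) (16)
6 cycles in total.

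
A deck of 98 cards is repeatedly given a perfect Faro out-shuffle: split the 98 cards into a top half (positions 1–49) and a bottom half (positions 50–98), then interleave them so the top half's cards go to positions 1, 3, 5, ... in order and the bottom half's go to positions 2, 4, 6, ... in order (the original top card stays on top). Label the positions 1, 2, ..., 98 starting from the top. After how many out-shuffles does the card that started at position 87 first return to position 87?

Follow position 87 under repeated out-shuffles:
87 → 76 → 54 → 10 → 19 → 37 → 73 → 48 → ... → 87 (length 48)
It first returns after 48 out-shuffles.

48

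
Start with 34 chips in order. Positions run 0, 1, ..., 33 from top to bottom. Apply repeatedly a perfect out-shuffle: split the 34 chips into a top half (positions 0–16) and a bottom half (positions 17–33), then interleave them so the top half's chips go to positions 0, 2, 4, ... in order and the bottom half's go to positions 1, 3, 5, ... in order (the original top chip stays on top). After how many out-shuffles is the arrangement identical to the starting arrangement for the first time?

10

The out-shuffle permutes the 34 positions with cycle lengths [1, 1, 2, 10, 10, 10].
Every chip is home exactly when every cycle has completed a whole number of laps, i.e. after lcm(1, 2, 10) = 10 out-shuffles.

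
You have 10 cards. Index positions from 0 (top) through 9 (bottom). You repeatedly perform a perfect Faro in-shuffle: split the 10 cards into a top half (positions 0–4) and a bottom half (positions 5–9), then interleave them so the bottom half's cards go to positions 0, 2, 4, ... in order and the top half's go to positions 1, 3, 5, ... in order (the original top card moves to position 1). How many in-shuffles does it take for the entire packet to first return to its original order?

10

The in-shuffle permutes the 10 positions with cycle lengths [10].
Every card is home exactly when every cycle has completed a whole number of laps, i.e. after lcm(10) = 10 in-shuffles.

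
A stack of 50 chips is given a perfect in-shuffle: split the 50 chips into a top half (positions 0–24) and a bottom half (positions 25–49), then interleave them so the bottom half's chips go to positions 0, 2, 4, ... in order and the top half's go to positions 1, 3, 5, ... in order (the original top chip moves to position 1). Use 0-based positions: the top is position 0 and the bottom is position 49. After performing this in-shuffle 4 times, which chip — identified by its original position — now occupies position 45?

21

Work backwards from position 45, undoing one in-shuffle at a time:
45 ← 22 ← 36 ← 43 ← 21
So the chip now at position 45 started at position 21.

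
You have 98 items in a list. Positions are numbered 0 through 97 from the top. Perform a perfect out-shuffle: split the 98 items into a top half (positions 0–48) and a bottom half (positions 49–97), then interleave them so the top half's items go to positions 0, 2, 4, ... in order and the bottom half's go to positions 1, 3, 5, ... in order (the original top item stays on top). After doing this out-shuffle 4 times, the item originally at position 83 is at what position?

Track the item's position through each out-shuffle:
83 → 69 → 41 → 82 → 67

67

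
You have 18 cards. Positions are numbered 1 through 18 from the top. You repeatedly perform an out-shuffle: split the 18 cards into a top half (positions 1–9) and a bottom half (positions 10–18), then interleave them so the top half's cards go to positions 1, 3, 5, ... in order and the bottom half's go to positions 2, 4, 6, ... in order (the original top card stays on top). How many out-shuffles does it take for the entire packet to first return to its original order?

The out-shuffle permutes the 18 positions with cycle lengths [1, 1, 8, 8].
Every card is home exactly when every cycle has completed a whole number of laps, i.e. after lcm(1, 8) = 8 out-shuffles.

8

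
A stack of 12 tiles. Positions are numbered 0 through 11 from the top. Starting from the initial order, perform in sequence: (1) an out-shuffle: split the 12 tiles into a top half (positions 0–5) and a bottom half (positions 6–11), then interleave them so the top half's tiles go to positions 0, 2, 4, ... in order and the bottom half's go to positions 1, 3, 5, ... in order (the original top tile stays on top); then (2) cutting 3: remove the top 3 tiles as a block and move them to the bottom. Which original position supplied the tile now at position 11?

1

Undo the operations in reverse order, starting from position 11:
  undo op 2 (cut 3): 11 ← 2
  undo op 1 (out-shuffle, from top half): 2 ← 1
So the tile at position 11 came from original position 1.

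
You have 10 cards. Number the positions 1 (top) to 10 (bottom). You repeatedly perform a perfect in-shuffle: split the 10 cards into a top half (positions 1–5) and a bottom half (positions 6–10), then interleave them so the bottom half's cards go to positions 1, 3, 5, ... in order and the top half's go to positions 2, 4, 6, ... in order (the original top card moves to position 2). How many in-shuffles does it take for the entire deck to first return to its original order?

The in-shuffle permutes the 10 positions with cycle lengths [10].
Every card is home exactly when every cycle has completed a whole number of laps, i.e. after lcm(10) = 10 in-shuffles.

10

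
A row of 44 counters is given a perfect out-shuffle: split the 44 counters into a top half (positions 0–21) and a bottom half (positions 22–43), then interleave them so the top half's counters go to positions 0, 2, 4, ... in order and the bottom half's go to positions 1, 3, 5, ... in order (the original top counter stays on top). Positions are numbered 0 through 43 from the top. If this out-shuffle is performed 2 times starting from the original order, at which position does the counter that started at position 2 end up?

8

Track the counter's position through each out-shuffle:
2 → 4 → 8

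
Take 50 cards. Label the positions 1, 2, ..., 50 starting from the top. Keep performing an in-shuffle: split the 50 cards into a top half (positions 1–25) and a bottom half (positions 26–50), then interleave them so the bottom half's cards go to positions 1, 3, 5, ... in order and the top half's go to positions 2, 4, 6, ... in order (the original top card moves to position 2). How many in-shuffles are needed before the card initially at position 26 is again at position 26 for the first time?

8

Follow position 26 under repeated in-shuffles:
26 → 1 → 2 → 4 → 8 → 16 → 32 → 13 → 26
It first returns after 8 in-shuffles.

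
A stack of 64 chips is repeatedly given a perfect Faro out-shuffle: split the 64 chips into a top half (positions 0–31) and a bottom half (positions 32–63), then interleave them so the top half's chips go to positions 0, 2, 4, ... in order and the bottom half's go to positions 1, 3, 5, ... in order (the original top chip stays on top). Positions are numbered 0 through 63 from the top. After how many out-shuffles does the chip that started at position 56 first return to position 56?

6

Follow position 56 under repeated out-shuffles:
56 → 49 → 35 → 7 → 14 → 28 → 56
It first returns after 6 out-shuffles.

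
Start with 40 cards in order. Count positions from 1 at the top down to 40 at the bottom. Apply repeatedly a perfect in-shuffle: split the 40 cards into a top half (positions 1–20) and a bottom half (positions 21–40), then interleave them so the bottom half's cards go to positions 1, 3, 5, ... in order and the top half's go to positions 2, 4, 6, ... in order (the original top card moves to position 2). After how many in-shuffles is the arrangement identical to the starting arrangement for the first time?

20

The in-shuffle permutes the 40 positions with cycle lengths [20, 20].
Every card is home exactly when every cycle has completed a whole number of laps, i.e. after lcm(20) = 20 in-shuffles.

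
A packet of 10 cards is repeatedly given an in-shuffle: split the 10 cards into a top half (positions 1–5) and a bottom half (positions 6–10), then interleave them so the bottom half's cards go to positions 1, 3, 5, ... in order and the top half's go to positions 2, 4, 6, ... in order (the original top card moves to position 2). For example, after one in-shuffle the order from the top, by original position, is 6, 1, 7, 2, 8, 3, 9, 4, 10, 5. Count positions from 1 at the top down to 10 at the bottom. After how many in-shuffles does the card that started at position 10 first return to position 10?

10

Follow position 10 under repeated in-shuffles:
10 → 9 → 7 → 3 → 6 → 1 → 2 → 4 → 8 → 5 → 10
It first returns after 10 in-shuffles.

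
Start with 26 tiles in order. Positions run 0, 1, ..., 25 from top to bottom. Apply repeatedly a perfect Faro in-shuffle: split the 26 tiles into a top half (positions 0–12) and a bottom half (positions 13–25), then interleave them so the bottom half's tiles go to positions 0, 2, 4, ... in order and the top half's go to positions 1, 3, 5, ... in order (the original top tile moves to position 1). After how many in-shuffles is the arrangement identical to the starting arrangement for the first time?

The in-shuffle permutes the 26 positions with cycle lengths [2, 6, 18].
Every tile is home exactly when every cycle has completed a whole number of laps, i.e. after lcm(2, 6, 18) = 18 in-shuffles.

18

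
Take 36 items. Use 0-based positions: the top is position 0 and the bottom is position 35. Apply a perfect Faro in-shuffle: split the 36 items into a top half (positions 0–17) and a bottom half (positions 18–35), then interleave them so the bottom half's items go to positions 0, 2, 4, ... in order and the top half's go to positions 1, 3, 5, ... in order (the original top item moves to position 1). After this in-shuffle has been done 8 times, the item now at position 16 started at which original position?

18

Work backwards from position 16, undoing one in-shuffle at a time:
16 ← 26 ← 31 ← 15 ← 7 ← 3 ← 1 ← 0 ← 18
So the item now at position 16 started at position 18.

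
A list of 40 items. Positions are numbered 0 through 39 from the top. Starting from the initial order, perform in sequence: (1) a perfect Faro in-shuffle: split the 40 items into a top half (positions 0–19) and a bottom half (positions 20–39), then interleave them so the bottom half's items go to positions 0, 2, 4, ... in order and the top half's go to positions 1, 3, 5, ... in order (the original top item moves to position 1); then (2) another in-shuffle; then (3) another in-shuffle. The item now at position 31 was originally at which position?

Undo the operations in reverse order, starting from position 31:
  undo op 3 (in-shuffle, from top half): 31 ← 15
  undo op 2 (in-shuffle, from top half): 15 ← 7
  undo op 1 (in-shuffle, from top half): 7 ← 3
So the item at position 31 came from original position 3.

3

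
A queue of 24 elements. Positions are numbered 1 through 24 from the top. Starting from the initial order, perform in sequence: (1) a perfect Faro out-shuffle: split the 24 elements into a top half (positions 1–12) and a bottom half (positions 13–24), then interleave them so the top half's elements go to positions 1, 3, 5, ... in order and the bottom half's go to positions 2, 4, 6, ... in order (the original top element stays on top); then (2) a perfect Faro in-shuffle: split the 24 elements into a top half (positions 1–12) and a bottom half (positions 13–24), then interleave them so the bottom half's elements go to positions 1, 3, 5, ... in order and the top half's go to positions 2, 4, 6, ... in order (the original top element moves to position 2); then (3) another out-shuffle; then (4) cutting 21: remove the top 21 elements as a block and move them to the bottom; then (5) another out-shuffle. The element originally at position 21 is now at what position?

Track the element from position 21 forward through each operation:
  after op 1 (out-shuffle): 21 → 18
  after op 2 (in-shuffle): 18 → 11
  after op 3 (out-shuffle): 11 → 21
  after op 4 (cut 21): 21 → 24
  after op 5 (out-shuffle): 24 → 24

24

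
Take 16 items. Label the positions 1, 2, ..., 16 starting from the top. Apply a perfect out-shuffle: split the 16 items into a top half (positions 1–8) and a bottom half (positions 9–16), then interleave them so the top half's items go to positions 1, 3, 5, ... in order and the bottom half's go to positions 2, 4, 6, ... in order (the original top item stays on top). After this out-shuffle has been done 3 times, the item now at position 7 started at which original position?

13

Work backwards from position 7, undoing one out-shuffle at a time:
7 ← 4 ← 10 ← 13
So the item now at position 7 started at position 13.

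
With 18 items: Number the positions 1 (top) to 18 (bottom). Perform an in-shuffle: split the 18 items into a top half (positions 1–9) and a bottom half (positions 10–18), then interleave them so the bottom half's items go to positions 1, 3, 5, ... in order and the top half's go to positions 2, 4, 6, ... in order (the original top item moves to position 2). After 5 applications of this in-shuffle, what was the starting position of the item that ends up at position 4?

Work backwards from position 4, undoing one in-shuffle at a time:
4 ← 2 ← 1 ← 10 ← 5 ← 12
So the item now at position 4 started at position 12.

12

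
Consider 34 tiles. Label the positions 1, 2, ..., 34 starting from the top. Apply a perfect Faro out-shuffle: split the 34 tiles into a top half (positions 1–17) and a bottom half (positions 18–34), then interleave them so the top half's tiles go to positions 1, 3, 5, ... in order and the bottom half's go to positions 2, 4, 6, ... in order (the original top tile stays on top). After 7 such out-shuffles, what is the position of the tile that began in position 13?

Track the tile's position through each out-shuffle:
13 → 25 → 16 → 31 → 28 → 22 → 10 → 19

19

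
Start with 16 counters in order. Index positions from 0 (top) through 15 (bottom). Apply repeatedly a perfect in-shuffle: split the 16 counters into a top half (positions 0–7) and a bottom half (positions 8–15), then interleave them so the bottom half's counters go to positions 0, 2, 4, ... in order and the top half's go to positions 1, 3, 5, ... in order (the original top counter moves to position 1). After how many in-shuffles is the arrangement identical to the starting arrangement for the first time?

The in-shuffle permutes the 16 positions with cycle lengths [8, 8].
Every counter is home exactly when every cycle has completed a whole number of laps, i.e. after lcm(8) = 8 in-shuffles.

8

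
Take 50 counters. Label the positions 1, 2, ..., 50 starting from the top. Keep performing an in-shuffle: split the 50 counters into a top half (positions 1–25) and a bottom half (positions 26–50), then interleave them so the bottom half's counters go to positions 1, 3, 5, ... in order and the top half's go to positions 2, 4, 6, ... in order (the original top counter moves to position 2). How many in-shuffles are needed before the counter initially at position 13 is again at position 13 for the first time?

Follow position 13 under repeated in-shuffles:
13 → 26 → 1 → 2 → 4 → 8 → 16 → 32 → 13
It first returns after 8 in-shuffles.

8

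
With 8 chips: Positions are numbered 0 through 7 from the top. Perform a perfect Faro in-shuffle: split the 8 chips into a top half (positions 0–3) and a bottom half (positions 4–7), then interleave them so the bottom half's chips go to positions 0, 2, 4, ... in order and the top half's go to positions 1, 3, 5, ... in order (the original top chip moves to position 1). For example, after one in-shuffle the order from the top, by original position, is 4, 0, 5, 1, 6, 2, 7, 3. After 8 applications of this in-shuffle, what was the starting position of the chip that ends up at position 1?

Work backwards from position 1, undoing one in-shuffle at a time:
1 ← 0 ← 4 ← 6 ← 7 ← 3 ← 1 ← 0 ← 4
So the chip now at position 1 started at position 4.

4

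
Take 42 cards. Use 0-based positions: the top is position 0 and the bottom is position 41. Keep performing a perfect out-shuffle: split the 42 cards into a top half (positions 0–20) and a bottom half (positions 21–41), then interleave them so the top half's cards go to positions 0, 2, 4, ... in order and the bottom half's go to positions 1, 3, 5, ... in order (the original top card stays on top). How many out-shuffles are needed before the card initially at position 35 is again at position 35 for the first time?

Follow position 35 under repeated out-shuffles:
35 → 29 → 17 → 34 → 27 → 13 → 26 → 11 → 22 → 3 → 6 → 12 → 24 → 7 → 14 → 28 → 15 → 30 → 19 → 38 → 35
It first returns after 20 out-shuffles.

20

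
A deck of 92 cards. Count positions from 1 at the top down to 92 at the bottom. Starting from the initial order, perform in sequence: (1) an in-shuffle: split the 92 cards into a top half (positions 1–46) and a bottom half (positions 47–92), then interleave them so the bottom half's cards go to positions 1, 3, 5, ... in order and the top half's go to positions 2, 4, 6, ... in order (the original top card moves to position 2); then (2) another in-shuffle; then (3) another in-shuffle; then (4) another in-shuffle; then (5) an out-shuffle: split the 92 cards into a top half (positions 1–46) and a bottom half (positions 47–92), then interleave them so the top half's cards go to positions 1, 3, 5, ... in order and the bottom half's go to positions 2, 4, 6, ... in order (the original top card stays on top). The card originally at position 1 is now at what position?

Track the card from position 1 forward through each operation:
  after op 1 (in-shuffle): 1 → 2
  after op 2 (in-shuffle): 2 → 4
  after op 3 (in-shuffle): 4 → 8
  after op 4 (in-shuffle): 8 → 16
  after op 5 (out-shuffle): 16 → 31

31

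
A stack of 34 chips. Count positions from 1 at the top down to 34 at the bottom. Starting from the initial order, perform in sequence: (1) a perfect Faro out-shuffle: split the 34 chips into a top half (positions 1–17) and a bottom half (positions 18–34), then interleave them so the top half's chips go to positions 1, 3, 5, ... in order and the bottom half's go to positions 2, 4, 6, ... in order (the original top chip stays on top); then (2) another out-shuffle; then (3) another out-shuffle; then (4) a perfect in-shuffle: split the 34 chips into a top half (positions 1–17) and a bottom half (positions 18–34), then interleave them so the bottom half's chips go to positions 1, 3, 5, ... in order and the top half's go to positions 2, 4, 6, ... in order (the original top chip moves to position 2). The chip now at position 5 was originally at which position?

Undo the operations in reverse order, starting from position 5:
  undo op 4 (in-shuffle, from bottom half): 5 ← 20
  undo op 3 (out-shuffle, from bottom half): 20 ← 27
  undo op 2 (out-shuffle, from top half): 27 ← 14
  undo op 1 (out-shuffle, from bottom half): 14 ← 24
So the chip at position 5 came from original position 24.

24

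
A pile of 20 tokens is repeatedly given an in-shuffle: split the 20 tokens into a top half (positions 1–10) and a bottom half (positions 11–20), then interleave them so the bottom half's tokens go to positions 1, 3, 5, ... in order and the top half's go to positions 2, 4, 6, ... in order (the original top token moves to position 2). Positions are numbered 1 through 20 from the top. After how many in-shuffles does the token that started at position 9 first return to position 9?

Follow position 9 under repeated in-shuffles:
9 → 18 → 15 → 9
It first returns after 3 in-shuffles.

3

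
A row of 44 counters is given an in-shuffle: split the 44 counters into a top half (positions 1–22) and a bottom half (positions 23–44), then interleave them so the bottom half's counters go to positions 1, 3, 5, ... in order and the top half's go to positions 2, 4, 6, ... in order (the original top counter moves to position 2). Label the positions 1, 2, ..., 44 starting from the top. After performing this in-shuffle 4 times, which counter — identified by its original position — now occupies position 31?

16

Work backwards from position 31, undoing one in-shuffle at a time:
31 ← 38 ← 19 ← 32 ← 16
So the counter now at position 31 started at position 16.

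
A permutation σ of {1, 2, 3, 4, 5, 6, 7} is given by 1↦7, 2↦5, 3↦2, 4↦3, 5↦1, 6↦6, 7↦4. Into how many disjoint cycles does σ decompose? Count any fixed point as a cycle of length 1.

2

Cycle decomposition: (1 7 4 3 2 5) (6).
2 cycles.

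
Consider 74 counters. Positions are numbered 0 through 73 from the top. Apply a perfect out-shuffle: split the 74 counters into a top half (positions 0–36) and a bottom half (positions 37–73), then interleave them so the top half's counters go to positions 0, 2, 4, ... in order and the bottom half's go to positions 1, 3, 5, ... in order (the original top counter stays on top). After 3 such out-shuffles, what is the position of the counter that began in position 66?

Track the counter's position through each out-shuffle:
66 → 59 → 45 → 17

17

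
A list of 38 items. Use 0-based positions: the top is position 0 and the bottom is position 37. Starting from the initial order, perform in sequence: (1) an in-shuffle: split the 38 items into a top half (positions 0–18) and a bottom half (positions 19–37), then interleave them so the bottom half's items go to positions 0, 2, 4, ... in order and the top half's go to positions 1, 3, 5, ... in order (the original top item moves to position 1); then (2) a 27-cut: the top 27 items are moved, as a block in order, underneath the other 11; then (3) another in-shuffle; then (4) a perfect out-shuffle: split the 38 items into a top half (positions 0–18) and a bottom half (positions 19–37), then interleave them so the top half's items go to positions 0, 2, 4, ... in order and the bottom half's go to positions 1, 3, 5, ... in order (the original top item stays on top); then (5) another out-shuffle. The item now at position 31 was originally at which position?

17

Undo the operations in reverse order, starting from position 31:
  undo op 5 (out-shuffle, from bottom half): 31 ← 34
  undo op 4 (out-shuffle, from top half): 34 ← 17
  undo op 3 (in-shuffle, from top half): 17 ← 8
  undo op 2 (cut 27): 8 ← 35
  undo op 1 (in-shuffle, from top half): 35 ← 17
So the item at position 31 came from original position 17.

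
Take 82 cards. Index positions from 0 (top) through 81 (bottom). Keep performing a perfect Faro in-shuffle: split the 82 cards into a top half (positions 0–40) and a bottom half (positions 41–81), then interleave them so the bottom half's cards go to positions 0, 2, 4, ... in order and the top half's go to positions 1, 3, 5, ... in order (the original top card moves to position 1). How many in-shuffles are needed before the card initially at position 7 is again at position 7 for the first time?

82

Follow position 7 under repeated in-shuffles:
7 → 15 → 31 → 63 → 44 → 6 → 13 → 27 → ... → 7 (length 82)
It first returns after 82 in-shuffles.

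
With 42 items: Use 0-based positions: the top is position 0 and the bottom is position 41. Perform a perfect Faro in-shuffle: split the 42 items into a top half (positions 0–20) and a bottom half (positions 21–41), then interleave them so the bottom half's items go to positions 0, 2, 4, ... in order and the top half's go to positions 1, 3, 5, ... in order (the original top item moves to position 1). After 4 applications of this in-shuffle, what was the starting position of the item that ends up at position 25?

Work backwards from position 25, undoing one in-shuffle at a time:
25 ← 12 ← 27 ← 13 ← 6
So the item now at position 25 started at position 6.

6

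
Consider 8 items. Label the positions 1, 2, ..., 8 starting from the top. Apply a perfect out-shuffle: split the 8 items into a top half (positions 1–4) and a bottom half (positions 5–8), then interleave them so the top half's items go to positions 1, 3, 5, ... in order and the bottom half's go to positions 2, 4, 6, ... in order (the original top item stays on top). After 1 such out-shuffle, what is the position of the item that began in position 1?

Position 1 is a fixed point of every out-shuffle, so the item never moves.

1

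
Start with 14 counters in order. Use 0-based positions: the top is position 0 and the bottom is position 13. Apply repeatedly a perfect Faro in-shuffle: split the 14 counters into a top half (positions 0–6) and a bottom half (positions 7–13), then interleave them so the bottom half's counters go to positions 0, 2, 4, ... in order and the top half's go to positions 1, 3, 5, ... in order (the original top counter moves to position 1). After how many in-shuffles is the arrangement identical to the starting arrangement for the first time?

4

The in-shuffle permutes the 14 positions with cycle lengths [2, 4, 4, 4].
Every counter is home exactly when every cycle has completed a whole number of laps, i.e. after lcm(2, 4) = 4 in-shuffles.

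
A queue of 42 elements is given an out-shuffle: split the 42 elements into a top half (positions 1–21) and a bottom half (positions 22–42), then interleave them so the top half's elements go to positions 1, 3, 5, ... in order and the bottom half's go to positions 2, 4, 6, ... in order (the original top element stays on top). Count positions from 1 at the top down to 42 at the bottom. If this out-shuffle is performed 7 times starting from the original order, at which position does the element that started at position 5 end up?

21

Track the element's position through each out-shuffle:
5 → 9 → 17 → 33 → 24 → 6 → 11 → 21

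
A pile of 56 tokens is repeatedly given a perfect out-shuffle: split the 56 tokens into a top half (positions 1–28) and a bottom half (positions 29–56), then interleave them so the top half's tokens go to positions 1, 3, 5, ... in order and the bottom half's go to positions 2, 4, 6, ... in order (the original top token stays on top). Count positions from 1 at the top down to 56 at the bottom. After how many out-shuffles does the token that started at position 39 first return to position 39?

Follow position 39 under repeated out-shuffles:
39 → 22 → 43 → 30 → 4 → 7 → 13 → 25 → 49 → 42 → 28 → 55 → 54 → 52 → 48 → 40 → 24 → 47 → 38 → 20 → 39
It first returns after 20 out-shuffles.

20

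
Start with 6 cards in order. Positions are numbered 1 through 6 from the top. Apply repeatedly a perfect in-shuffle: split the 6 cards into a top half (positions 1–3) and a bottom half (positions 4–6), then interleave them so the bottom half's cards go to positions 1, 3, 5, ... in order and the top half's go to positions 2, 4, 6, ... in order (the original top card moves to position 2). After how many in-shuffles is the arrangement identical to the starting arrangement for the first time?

3

The in-shuffle permutes the 6 positions with cycle lengths [3, 3].
Every card is home exactly when every cycle has completed a whole number of laps, i.e. after lcm(3) = 3 in-shuffles.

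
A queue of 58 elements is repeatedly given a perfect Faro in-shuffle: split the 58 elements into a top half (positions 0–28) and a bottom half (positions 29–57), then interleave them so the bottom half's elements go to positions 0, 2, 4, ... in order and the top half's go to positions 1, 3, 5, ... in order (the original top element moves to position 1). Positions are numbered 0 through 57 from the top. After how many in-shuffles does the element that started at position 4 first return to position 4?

58

Follow position 4 under repeated in-shuffles:
4 → 9 → 19 → 39 → 20 → 41 → 24 → 49 → ... → 4 (length 58)
It first returns after 58 in-shuffles.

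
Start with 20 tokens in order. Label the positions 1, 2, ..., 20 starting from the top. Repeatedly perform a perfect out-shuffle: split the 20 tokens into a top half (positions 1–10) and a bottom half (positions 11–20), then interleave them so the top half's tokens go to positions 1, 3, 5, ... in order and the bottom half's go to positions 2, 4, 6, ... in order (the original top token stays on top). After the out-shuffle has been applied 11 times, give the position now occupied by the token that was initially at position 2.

16

Track the token's position through each out-shuffle:
2 → 3 → 5 → 9 → 17 → 14 → 8 → 15 → 10 → 19 → 18 → 16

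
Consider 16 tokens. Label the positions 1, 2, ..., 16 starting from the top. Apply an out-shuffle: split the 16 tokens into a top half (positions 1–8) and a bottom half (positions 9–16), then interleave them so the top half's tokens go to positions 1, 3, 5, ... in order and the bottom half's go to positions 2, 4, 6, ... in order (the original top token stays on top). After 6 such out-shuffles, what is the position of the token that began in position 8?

14

Track the token's position through each out-shuffle:
8 → 15 → 14 → 12 → 8 → 15 → 14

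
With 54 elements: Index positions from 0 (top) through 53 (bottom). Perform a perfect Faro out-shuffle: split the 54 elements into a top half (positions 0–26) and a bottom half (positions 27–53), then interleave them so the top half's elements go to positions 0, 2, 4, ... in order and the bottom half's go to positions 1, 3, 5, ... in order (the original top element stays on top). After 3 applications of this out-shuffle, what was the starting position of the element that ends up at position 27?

10

Work backwards from position 27, undoing one out-shuffle at a time:
27 ← 40 ← 20 ← 10
So the element now at position 27 started at position 10.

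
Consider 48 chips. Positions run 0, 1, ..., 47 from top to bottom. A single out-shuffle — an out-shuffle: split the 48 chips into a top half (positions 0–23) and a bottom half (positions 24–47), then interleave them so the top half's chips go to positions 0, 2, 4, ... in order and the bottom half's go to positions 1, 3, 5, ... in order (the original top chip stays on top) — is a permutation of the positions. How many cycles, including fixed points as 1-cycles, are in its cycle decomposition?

4

Trace each unvisited position around until it returns:
(0) (1 2 4 8 16 32 ... len 23) (5 10 20 40 33 19 ... len 23) (47)
4 cycles in total.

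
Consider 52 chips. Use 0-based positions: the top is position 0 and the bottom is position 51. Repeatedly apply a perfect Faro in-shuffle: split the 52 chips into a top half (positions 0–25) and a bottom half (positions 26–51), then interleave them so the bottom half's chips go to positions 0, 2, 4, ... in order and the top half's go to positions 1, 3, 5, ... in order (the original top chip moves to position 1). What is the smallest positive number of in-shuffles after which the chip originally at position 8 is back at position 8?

Follow position 8 under repeated in-shuffles:
8 → 17 → 35 → 18 → 37 → 22 → 45 → 38 → ... → 8 (length 52)
It first returns after 52 in-shuffles.

52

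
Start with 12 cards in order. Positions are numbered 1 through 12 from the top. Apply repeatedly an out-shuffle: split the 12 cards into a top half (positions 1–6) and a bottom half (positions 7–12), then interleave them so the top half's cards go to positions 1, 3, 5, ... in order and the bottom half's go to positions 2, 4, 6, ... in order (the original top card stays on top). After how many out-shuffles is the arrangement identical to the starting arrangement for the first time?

The out-shuffle permutes the 12 positions with cycle lengths [1, 1, 10].
Every card is home exactly when every cycle has completed a whole number of laps, i.e. after lcm(1, 10) = 10 out-shuffles.

10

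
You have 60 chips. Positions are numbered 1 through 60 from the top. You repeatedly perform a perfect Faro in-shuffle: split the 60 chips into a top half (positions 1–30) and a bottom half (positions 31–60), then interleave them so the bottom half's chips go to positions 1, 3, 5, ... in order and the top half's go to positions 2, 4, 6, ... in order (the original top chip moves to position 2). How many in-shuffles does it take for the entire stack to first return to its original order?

The in-shuffle permutes the 60 positions with cycle lengths [60].
Every chip is home exactly when every cycle has completed a whole number of laps, i.e. after lcm(60) = 60 in-shuffles.

60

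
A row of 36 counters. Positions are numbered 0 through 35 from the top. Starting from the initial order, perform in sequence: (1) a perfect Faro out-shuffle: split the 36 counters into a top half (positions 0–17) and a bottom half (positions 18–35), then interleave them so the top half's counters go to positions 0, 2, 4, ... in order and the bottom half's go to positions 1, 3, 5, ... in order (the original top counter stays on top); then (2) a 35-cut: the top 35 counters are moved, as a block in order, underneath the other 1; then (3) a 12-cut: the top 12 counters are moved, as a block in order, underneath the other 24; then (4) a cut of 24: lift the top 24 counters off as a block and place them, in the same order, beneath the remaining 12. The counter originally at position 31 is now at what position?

28

Track the counter from position 31 forward through each operation:
  after op 1 (out-shuffle): 31 → 27
  after op 2 (cut 35): 27 → 28
  after op 3 (cut 12): 28 → 16
  after op 4 (cut 24): 16 → 28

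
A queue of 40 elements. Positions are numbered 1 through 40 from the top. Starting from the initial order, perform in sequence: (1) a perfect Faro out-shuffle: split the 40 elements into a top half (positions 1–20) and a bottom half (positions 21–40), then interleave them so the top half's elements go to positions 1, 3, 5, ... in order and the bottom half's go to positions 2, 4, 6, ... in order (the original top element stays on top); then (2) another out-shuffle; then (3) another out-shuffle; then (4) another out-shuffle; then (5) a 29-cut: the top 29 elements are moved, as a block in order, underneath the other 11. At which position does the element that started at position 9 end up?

Track the element from position 9 forward through each operation:
  after op 1 (out-shuffle): 9 → 17
  after op 2 (out-shuffle): 17 → 33
  after op 3 (out-shuffle): 33 → 26
  after op 4 (out-shuffle): 26 → 12
  after op 5 (cut 29): 12 → 23

23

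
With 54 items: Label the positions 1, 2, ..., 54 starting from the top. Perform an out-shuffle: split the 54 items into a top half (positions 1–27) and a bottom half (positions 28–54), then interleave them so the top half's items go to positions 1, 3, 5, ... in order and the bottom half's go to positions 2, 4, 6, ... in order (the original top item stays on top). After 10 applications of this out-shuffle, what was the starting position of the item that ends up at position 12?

Work backwards from position 12, undoing one out-shuffle at a time:
12 ← 33 ← 17 ← 9 ← 5 ← 3 ← 2 ← 28 ← 41 ← 21 ← 11
So the item now at position 12 started at position 11.

11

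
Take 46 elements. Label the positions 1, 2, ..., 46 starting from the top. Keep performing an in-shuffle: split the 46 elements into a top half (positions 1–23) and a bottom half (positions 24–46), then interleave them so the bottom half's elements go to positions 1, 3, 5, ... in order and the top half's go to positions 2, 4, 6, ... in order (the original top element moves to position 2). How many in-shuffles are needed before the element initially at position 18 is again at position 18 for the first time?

23

Follow position 18 under repeated in-shuffles:
18 → 36 → 25 → 3 → 6 → 12 → 24 → 1 → ... → 18 (length 23)
It first returns after 23 in-shuffles.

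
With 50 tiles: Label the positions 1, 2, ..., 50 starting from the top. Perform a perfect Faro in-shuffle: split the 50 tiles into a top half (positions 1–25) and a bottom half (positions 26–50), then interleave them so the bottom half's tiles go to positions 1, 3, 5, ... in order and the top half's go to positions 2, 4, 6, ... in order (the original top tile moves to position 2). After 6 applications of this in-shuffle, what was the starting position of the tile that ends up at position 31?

22

Work backwards from position 31, undoing one in-shuffle at a time:
31 ← 41 ← 46 ← 23 ← 37 ← 44 ← 22
So the tile now at position 31 started at position 22.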